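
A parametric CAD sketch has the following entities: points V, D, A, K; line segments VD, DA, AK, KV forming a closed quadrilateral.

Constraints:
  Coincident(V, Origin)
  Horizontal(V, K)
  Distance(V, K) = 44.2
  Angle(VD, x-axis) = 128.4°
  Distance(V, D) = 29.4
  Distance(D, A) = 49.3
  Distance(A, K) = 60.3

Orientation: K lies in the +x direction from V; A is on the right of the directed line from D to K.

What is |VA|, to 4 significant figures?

27.65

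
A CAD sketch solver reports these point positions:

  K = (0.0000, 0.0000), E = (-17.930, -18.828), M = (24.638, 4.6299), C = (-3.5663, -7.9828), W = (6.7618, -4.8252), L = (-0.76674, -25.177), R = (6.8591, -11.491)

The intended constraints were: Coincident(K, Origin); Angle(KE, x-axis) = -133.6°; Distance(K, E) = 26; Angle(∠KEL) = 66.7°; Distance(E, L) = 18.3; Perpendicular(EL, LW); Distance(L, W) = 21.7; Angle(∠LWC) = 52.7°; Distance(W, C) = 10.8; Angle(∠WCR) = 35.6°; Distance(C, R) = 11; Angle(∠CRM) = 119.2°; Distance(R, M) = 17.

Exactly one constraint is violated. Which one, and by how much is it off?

Distance(R, M) = 17 — off by 7.00.

K = (0.00, 0.00) ✓; KE at -133.6° ✓; |KE| = 26.00 ✓; ∠KEL = 66.70° ✓; |EL| = 18.30 ✓; ∠(EL, LW) = 90.00° ✓; |LW| = 21.70 ✓; ∠LWC = 52.70° ✓; |WC| = 10.80 ✓; ∠WCR = 35.60° ✓; |CR| = 11.00 ✓; ∠CRM = 119.2° ✓; |RM| = 24.00 ✗.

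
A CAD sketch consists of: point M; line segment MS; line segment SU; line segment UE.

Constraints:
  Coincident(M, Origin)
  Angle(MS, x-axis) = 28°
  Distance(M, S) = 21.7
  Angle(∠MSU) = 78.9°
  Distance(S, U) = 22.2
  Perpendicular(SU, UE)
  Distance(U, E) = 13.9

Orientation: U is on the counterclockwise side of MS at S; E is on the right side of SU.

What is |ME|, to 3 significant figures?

39.5

∠MSU = 78.9°, so SU runs at 28.0° + (180° − 78.9°) = 129° from the x-axis; with |SU| = 22.2, U = S + 22.2·(cos 129°, sin 129°) = (5.16, 27.4). SU is perpendicular to UE; with |UE| = 13.9 on the right of SU, E = U + 13.9·(0.776, 0.631) = (15.9, 36.2). Then |ME| = |E − M| = 39.5.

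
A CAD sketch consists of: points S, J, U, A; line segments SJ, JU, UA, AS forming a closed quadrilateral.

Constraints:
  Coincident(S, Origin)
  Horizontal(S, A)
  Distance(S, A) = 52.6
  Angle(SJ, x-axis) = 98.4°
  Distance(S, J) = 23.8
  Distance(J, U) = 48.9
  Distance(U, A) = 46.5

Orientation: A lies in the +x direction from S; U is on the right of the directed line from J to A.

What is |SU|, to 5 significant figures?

25.816

Checks: |JU| = 48.90 ✓; |UA| = 46.50 ✓.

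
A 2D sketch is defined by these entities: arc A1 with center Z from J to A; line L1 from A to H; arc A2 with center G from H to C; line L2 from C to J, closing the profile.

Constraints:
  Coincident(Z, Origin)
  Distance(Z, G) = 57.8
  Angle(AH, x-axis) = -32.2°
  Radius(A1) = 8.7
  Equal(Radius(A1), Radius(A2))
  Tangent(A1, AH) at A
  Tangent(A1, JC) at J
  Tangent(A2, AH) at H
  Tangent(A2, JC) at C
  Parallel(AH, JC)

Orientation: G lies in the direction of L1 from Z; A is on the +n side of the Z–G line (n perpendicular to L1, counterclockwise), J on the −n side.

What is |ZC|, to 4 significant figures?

58.45

The slot axis is L1's direction at -32.2°, so u = (cos -32.2°, sin -32.2°) = (0.8462, -0.5329) and n = (−sin -32.2°, cos -32.2°) = (0.5329, 0.8462). Z is at the origin and G lies 57.8 along u from Z, so G = 57.8·u = (48.91, -30.80). Tangency of A1 to both parallel lines with radius 8.7 puts A and J at Z ± 8.7·n: A = (4.636, 7.362), J = (-4.636, -7.362). Equal radii place H and C the same way about G: H = G + 8.7·n = (53.55, -23.44), C = G − 8.7·n = (44.27, -38.16). Then |ZC| = |C − Z| = 58.45.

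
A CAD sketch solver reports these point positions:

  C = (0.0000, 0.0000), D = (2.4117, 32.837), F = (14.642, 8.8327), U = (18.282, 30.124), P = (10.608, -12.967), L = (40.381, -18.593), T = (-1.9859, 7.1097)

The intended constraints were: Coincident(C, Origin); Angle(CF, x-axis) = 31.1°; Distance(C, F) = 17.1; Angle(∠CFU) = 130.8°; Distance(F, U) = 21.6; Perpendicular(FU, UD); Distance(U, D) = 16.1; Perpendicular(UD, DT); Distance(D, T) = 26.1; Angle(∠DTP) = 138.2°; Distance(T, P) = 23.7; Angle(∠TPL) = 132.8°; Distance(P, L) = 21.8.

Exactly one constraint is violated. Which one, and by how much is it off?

Distance(P, L) = 21.8 — off by 8.50.

C = (0.00, 0.00) ✓; CF at 31.10° ✓; |CF| = 17.10 ✓; ∠CFU = 130.8° ✓; |FU| = 21.60 ✓; ∠(FU, UD) = 90.00° ✓; |UD| = 16.10 ✓; ∠(UD, DT) = 90.00° ✓; |DT| = 26.10 ✓; ∠DTP = 138.2° ✓; |TP| = 23.70 ✓; ∠TPL = 132.8° ✓; |PL| = 30.30 ✗.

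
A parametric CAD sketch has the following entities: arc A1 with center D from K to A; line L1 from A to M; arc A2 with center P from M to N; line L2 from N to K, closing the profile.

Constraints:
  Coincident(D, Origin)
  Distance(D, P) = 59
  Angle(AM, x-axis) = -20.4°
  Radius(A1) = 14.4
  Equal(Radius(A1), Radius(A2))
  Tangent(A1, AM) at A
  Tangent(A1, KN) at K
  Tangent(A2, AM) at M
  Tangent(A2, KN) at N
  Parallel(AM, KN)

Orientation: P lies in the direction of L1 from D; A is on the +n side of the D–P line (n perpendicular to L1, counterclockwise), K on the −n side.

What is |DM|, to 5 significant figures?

60.732

The slot axis is L1's direction at -20.4°, so u = (cos -20.4°, sin -20.4°) = (0.93728, -0.34857) and n = (−sin -20.4°, cos -20.4°) = (0.34857, 0.93728). D is at the origin and P lies 59.0 along u from D, so P = 59.0·u = (55.300, -20.566). Tangency of A1 to both parallel lines with radius 14.4 puts A and K at D ± 14.4·n: A = (5.0194, 13.497), K = (-5.0194, -13.497). Equal radii place M and N the same way about P: M = P + 14.4·n = (60.319, -7.0689), N = P − 14.4·n = (50.280, -34.063). Then |DM| = |M − D| = 60.732.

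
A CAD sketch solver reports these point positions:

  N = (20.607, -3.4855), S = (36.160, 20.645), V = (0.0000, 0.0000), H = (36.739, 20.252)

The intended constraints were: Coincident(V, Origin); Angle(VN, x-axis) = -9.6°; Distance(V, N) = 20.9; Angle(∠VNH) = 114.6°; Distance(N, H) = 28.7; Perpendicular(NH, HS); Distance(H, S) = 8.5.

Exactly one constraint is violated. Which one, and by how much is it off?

Distance(H, S) = 8.5 — off by 7.80.

V = (0.00, 0.00) ✓; VN at -9.600° ✓; |VN| = 20.90 ✓; ∠VNH = 114.6° ✓; |NH| = 28.70 ✓; ∠(NH, HS) = 90.03° ✓; |HS| = 0.6998 ✗.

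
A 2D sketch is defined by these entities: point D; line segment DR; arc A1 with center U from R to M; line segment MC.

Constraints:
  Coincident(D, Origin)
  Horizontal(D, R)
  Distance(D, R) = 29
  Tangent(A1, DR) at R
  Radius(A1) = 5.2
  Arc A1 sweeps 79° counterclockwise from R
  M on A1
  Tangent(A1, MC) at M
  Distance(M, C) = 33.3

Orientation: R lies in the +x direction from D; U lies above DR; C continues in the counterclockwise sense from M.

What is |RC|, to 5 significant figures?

38.634

On A1, R sits at bearing -90° from U; a 79° counterclockwise sweep puts M at bearing -11°, so M = U + 5.2·(cos -11°, sin -11°) = (34.104, 4.2078). Since A1 is tangent to MC there, UM ⟂ MC, so MC runs along (−sin -11°, cos -11°); with |MC| = 33.3, C = (40.458, 36.896). Then |RC| = |C − R| = 38.634.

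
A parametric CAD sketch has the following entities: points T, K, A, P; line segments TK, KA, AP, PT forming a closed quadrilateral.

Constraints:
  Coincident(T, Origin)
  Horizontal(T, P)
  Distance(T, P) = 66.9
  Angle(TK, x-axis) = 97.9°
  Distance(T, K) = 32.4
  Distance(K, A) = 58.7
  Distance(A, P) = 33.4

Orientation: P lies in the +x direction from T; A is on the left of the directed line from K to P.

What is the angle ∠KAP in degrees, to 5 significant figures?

113.44°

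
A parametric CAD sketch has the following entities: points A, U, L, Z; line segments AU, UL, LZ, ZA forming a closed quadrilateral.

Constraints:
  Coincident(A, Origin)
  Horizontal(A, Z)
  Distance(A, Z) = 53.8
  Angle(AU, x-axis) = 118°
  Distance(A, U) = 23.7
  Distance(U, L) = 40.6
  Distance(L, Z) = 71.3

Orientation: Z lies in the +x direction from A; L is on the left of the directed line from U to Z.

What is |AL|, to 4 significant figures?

56.69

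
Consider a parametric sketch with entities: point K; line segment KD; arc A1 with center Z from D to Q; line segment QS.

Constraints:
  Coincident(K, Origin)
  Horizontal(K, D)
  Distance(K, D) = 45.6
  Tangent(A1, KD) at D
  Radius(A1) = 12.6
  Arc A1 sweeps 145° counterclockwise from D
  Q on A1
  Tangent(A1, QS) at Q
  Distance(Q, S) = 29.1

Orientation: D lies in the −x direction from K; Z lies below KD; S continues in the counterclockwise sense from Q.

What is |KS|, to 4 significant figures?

49.09

K is at the origin; KD is horizontal with |KD| = 45.6 and D on the −x side, so D = (-45.60, 0.000). A1 meets KD tangentially, so ZD is at right angles to KD, so Z = D + (0, -12.6) = (-45.60, -12.60). On A1, D sits at bearing 90° from Z; a 145° counterclockwise sweep puts Q at bearing 235°, so Q = Z + 12.6·(cos 235°, sin 235°) = (-52.83, -22.92). Since A1 is tangent to QS there, ZQ ⟂ QS, so QS runs along (−sin 235°, cos 235°); with |QS| = 29.1, S = (-28.99, -39.61). Then |KS| = |S − K| = 49.09.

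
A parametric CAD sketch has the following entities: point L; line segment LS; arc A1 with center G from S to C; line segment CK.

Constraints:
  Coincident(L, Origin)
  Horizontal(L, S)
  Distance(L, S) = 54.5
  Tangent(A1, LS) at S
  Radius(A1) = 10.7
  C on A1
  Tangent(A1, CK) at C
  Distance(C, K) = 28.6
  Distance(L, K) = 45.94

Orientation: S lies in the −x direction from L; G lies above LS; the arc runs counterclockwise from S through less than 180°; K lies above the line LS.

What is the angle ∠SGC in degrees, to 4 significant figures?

65.20°

L is at the origin; LS is horizontal with |LS| = 54.5 and S on the −x side, so S = (-54.50, 0.000). A1 meets LS tangentially, so GS is at right angles to LS, so G = S + (0, 10.7) = (-54.50, 10.70). Since GC ⟂ CK (tangency), |GK| = √(10.7² + 28.6²) = 30.54 regardless of where C sits on A1. So K lies on both circle(L, 45.94) and circle(G, 30.54); the above-LS intersection is K = (-32.79, 32.17). C is the foot of the tangent from K: C = (-44.79, 6.212).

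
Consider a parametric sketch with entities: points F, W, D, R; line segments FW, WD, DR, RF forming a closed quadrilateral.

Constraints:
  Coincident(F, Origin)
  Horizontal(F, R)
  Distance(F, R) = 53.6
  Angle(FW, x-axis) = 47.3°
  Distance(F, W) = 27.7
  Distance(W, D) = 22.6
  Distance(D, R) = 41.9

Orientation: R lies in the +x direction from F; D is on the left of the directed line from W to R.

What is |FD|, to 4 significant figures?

50.30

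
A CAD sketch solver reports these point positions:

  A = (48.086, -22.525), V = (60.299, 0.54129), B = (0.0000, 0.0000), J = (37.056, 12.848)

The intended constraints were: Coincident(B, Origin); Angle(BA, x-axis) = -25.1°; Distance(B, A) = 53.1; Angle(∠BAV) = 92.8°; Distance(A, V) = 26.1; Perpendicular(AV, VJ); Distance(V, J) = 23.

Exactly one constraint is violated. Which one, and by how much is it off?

Distance(V, J) = 23 — off by 3.30.

B = (0.00, 0.00) ✓; BA at -25.10° ✓; |BA| = 53.10 ✓; ∠BAV = 92.80° ✓; |AV| = 26.10 ✓; ∠(AV, VJ) = 90.00° ✓; |VJ| = 26.30 ✗.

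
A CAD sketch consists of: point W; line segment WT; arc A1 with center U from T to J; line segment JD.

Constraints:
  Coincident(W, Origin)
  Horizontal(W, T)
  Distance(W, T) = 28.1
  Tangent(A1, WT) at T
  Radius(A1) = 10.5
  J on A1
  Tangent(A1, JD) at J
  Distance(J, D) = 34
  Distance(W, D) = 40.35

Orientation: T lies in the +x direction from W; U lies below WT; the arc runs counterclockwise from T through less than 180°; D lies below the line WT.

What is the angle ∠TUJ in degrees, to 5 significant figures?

72.077°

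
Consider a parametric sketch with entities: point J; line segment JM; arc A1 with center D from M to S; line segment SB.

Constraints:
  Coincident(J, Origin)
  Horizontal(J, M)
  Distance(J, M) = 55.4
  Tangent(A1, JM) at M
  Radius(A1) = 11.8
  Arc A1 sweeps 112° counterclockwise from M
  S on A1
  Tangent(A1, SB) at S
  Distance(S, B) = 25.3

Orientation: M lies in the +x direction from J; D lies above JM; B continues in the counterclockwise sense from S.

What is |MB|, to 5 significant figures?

39.705

J is at the origin; JM is horizontal with |JM| = 55.4 and M on the +x side, so M = (55.400, 0.0000). The tangent condition forces DM to be normal to JM, so D = M + (0, 11.8) = (55.400, 11.800). On A1, M sits at bearing -90° from D; a 112° counterclockwise sweep puts S at bearing 22°, so S = D + 11.8·(cos 22°, sin 22°) = (66.341, 16.220). The tangent condition forces DS to be normal to SB, so SB runs along (−sin 22°, cos 22°); with |SB| = 25.3, B = (56.863, 39.678). Then |MB| = |B − M| = 39.705.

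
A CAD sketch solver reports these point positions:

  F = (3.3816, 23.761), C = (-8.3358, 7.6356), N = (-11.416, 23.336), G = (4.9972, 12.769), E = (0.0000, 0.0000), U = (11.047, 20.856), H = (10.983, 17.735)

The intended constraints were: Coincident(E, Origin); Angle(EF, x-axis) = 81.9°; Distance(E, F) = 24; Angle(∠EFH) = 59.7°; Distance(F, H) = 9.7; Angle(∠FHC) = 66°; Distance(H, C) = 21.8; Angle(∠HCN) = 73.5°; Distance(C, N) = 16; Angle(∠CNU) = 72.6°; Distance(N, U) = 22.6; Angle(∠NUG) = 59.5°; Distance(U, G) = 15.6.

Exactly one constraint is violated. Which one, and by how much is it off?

Distance(U, G) = 15.6 — off by 5.50.

E = (0.00, 0.00) ✓; EF at 81.90° ✓; |EF| = 24.00 ✓; ∠EFH = 59.69° ✓; |FH| = 9.700 ✓; ∠FHC = 66.01° ✓; |HC| = 21.80 ✓; ∠HCN = 73.50° ✓; |CN| = 16.00 ✓; ∠CNU = 72.60° ✓; |NU| = 22.60 ✓; ∠NUG = 59.50° ✓; |UG| = 10.10 ✗.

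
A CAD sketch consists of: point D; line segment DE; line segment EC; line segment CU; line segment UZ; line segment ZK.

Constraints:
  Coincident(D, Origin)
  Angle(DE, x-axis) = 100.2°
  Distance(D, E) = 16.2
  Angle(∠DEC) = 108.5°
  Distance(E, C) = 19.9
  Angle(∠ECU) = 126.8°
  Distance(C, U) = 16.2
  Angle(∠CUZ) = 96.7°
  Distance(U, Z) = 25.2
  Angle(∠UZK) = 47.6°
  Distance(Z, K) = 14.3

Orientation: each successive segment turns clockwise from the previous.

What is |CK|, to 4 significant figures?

18.30

D is at the origin; DE runs at 100.2° with length 16.2, so E = (-2.869, 15.94). ∠DEC = 108.5° gives EC at 28.70° from the x-axis; with |EC| = 19.9, C = (14.59, 25.50). ∠ECU = 126.8° gives CU at -24.50° from the x-axis; with |CU| = 16.2, U = (29.33, 18.78). ∠CUZ = 96.7° gives UZ at -107.8° from the x-axis; with |UZ| = 25.2, Z = (21.62, -5.211). ∠UZK = 47.6° gives ZK at 119.8° from the x-axis; with |ZK| = 14.3, K = (14.52, 7.198). Then |CK| = |K − C| = 18.30.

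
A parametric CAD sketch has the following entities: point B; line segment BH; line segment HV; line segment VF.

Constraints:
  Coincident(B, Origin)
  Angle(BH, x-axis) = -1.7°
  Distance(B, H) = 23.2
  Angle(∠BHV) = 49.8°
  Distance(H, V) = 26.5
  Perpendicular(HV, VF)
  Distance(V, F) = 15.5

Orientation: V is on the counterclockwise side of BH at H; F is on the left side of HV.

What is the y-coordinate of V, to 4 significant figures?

20.05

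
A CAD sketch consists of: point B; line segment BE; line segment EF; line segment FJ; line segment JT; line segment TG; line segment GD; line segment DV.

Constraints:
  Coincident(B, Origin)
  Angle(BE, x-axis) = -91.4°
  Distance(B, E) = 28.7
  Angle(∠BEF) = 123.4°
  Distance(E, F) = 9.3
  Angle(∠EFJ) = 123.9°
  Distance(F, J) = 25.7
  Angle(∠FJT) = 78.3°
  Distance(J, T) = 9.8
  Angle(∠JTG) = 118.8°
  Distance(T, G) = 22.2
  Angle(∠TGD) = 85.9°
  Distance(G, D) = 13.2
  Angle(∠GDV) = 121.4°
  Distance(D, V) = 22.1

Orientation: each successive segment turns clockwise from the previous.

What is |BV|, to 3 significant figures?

47.3

B is at the origin; BE runs at -91.4° with length 28.7, so E = (-0.701, -28.7). ∠BEF = 123.4° gives EF at -148° from the x-axis; with |EF| = 9.3, F = (-8.59, -33.6). ∠EFJ = 123.9° gives FJ at 156° from the x-axis; with |FJ| = 25.7, J = (-32.0, -23.1). ∠FJT = 78.3° gives JT at 54.2° from the x-axis; with |JT| = 9.8, T = (-26.3, -15.2). ∠JTG = 118.8° gives TG at -7.00° from the x-axis; with |TG| = 22.2, G = (-4.28, -17.9). ∠TGD = 85.9° gives GD at -101° from the x-axis; with |GD| = 13.2, D = (-6.82, -30.8). ∠GDV = 121.4° gives DV at -160° from the x-axis; with |DV| = 22.1, V = (-27.5, -38.5). Then |BV| = |V − B| = 47.3.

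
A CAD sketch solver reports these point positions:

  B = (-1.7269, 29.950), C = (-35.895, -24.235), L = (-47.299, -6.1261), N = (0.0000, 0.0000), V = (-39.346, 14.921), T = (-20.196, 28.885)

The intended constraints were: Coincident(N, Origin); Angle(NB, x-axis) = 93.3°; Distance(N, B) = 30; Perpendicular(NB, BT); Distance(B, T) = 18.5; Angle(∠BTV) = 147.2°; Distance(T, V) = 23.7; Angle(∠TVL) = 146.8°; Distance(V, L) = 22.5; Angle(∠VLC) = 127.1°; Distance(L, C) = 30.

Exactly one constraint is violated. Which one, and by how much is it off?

Distance(L, C) = 30 — off by 8.60.

N = (0.00, 0.00) ✓; NB at 93.30° ✓; |NB| = 30.00 ✓; ∠(NB, BT) = 90.00° ✓; |BT| = 18.50 ✓; ∠BTV = 147.2° ✓; |TV| = 23.70 ✓; ∠TVL = 146.8° ✓; |VL| = 22.50 ✓; ∠VLC = 127.1° ✓; |LC| = 21.40 ✗.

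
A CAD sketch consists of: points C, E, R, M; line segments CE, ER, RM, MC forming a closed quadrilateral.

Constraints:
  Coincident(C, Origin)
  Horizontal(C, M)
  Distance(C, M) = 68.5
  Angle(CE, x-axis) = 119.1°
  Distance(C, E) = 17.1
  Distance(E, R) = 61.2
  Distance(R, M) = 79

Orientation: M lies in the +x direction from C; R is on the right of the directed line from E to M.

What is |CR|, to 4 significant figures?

45.23

Checks: |ER| = 61.20 ✓; |RM| = 79.00 ✓.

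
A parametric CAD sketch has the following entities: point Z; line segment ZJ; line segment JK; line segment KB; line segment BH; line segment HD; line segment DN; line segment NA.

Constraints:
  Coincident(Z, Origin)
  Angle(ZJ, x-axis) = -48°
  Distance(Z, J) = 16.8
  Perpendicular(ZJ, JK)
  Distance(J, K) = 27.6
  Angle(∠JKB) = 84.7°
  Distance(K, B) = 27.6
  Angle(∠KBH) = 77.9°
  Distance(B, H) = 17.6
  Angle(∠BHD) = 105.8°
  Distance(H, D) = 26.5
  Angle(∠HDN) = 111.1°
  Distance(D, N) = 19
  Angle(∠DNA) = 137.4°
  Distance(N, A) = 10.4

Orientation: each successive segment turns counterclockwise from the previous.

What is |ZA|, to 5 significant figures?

43.297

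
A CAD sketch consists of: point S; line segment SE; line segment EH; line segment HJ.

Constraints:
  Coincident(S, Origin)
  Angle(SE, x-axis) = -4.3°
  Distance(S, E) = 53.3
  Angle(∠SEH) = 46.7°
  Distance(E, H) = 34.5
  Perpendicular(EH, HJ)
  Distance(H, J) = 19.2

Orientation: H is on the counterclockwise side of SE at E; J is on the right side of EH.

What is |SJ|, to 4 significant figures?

58.03

S is at the origin; SE runs at -4.3° with length 53.3, so E = 53.3·(cos -4.3°, sin -4.3°) = (53.15, -3.996). ∠SEH = 46.7°, so EH runs at -4.3° + (180° − 46.7°) = 129.0° from the x-axis; with |EH| = 34.5, H = E + 34.5·(cos 129.0°, sin 129.0°) = (31.44, 22.82). The perpendicularity gives HJ at right angles to EH; with |HJ| = 19.2 on the right of EH, J = H + 19.2·(0.7771, 0.6293) = (46.36, 34.90). Then |SJ| = |J − S| = 58.03.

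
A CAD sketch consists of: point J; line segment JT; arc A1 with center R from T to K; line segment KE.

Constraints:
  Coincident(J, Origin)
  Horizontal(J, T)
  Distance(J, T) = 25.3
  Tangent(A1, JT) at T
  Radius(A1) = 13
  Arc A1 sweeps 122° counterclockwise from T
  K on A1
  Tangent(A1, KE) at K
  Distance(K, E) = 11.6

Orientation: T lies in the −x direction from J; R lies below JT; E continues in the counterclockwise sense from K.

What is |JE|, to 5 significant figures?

42.360

On A1, T sits at bearing 90° from R; a 122° counterclockwise sweep puts K at bearing 212°, so K = R + 13.0·(cos 212°, sin 212°) = (-36.325, -19.889). Tangency of A1 to KE means the radius RK is perpendicular to KE, so KE runs along (−sin 212°, cos 212°); with |KE| = 11.6, E = (-30.178, -29.726). Then |JE| = |E − J| = 42.360.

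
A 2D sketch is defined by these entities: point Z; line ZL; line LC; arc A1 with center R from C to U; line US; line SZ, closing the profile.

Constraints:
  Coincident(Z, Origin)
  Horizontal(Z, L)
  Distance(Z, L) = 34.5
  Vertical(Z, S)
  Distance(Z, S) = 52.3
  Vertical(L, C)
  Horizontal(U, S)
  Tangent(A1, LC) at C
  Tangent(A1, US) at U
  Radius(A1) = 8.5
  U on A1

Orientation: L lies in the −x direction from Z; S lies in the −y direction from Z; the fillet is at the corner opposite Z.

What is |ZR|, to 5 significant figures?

50.936

ZS is vertical with |ZS| = 52.3 and S on the −y side, so S = (0.0000, -52.300). The virtual corner opposite Z is at (-34.500, -52.300). A1 meets LC tangentially, so RC is at right angles to LC and since A1 is tangent to US there, RU ⟂ US, with radius 8.5, so the center R sits 8.5 in from both sides at R = (-26.000, -43.800). Then |ZR| = |R − Z| = 50.936.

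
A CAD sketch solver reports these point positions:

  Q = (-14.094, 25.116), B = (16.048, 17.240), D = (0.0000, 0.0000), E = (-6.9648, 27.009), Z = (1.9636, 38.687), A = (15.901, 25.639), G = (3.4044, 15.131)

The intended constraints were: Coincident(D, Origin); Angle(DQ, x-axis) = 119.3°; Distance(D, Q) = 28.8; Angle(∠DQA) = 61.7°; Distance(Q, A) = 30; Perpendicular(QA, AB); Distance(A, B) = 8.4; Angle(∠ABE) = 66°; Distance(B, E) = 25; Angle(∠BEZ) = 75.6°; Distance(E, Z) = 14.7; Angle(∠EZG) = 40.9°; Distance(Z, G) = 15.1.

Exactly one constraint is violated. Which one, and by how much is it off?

Distance(Z, G) = 15.1 — off by 8.50.

D = (0.00, 0.00) ✓; DQ at 119.3° ✓; |DQ| = 28.80 ✓; ∠DQA = 61.70° ✓; |QA| = 30.00 ✓; ∠(QA, AB) = 90.00° ✓; |AB| = 8.400 ✓; ∠ABE = 66.00° ✓; |BE| = 25.00 ✓; ∠BEZ = 75.60° ✓; |EZ| = 14.70 ✓; ∠EZG = 40.90° ✓; |ZG| = 23.60 ✗.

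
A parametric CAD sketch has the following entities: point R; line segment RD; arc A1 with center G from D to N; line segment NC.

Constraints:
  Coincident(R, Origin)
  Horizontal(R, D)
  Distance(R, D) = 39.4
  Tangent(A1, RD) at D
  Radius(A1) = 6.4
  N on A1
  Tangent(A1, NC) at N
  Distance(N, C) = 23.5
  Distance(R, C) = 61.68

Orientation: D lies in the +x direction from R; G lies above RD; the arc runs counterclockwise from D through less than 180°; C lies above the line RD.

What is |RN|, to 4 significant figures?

44.94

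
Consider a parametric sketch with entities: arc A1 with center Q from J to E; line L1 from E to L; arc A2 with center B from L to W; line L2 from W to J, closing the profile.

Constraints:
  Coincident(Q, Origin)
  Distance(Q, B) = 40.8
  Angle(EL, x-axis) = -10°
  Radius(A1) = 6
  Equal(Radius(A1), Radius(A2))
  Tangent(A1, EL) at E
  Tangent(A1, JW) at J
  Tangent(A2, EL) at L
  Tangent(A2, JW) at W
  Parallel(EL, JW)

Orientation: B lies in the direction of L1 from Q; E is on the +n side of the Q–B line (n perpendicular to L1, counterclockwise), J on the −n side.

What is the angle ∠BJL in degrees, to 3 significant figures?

8.02°

The slot axis is L1's direction at -10.0°, so u = (cos -10.0°, sin -10.0°) = (0.985, -0.174) and n = (−sin -10.0°, cos -10.0°) = (0.174, 0.985). Q is at the origin and B lies 40.8 along u from Q, so B = 40.8·u = (40.2, -7.08). Tangency of A1 to both parallel lines with radius 6.0 puts E and J at Q ± 6.0·n: E = (1.04, 5.91), J = (-1.04, -5.91). Equal radii place L and W the same way about B: L = B + 6.0·n = (41.2, -1.18), W = B − 6.0·n = (39.1, -13.0). Then cos ∠BJL = JB·JL / (|JB||JL|), giving 8.02°.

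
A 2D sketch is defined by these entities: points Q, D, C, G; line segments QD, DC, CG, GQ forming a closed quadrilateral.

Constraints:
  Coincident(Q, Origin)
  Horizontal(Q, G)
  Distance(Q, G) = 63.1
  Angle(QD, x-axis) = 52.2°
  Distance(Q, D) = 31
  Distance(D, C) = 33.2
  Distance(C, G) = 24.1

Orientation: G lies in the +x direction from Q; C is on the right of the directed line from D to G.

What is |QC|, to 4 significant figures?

39.13

Checks: Q = (0.00, 0.00) ✓; |DC| = 33.20 ✓; |CG| = 24.10 ✓.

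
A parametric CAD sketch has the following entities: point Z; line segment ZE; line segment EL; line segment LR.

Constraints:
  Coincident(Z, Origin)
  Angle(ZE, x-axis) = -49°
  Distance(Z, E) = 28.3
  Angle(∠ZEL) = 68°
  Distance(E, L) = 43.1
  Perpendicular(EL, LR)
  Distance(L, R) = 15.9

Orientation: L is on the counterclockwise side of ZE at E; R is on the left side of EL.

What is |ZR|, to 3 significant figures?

34.1

Z is at the origin; ZE runs at -49.0° with length 28.3, so E = 28.3·(cos -49.0°, sin -49.0°) = (18.6, -21.4). ∠ZEL = 68.0°, so EL runs at -49.0° + (180° − 68.0°) = 63.0° from the x-axis; with |EL| = 43.1, L = E + 43.1·(cos 63.0°, sin 63.0°) = (38.1, 17.0). EL is perpendicular to LR; with |LR| = 15.9 on the left of EL, R = L + 15.9·(-0.891, 0.454) = (24.0, 24.3). Then |ZR| = |R − Z| = 34.1.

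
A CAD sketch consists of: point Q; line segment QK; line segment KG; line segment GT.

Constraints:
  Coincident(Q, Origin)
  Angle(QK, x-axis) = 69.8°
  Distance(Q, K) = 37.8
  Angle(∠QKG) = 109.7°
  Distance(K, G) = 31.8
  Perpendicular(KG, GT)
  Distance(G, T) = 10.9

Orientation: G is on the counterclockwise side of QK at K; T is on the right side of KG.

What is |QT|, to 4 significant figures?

64.38

∠QKG = 109.7°, so KG runs at 69.8° + (180° − 109.7°) = 140.1° from the x-axis; with |KG| = 31.8, G = K + 31.8·(cos 140.1°, sin 140.1°) = (-11.34, 55.87). KG ⟂ GT; with |GT| = 10.9 on the right of KG, T = G + 10.9·(0.6414, 0.7672) = (-4.352, 64.24). Then |QT| = |T − Q| = 64.38.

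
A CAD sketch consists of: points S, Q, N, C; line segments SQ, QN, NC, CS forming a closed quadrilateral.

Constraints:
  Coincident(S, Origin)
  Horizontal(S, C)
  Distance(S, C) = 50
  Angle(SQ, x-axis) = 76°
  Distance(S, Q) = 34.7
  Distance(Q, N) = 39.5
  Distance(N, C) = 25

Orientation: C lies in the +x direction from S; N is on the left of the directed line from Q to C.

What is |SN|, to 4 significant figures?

53.04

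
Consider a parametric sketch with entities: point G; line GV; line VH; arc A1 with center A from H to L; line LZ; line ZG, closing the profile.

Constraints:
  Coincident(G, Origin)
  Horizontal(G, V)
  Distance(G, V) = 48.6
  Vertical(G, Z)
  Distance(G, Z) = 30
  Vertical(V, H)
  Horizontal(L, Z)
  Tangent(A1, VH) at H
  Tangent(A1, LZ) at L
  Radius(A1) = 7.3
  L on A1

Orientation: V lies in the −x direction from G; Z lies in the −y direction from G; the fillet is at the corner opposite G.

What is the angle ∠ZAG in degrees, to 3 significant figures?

38.8°

G is at the origin; G and V share the same y with |GV| = 48.6 and V on the −x side, so V = (-48.6, 0.00). G and Z share the same x with |GZ| = 30.0 and Z on the −y side, so Z = (0.00, -30.0). The virtual corner opposite G is at (-48.6, -30.0). Since A1 is tangent to VH there, AH ⟂ VH and tangency of A1 to LZ means the radius AL is perpendicular to LZ, with radius 7.3, so the center A sits 7.3 in from both sides at A = (-41.3, -22.7). Then cos ∠ZAG = AZ·AG / (|AZ||AG|), giving 38.8°.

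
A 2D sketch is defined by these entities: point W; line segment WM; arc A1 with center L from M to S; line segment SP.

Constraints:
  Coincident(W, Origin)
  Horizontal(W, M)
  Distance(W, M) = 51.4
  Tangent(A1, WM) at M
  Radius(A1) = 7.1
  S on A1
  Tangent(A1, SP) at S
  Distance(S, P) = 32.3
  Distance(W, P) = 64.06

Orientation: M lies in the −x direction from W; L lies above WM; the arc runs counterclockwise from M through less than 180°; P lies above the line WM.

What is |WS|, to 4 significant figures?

45.18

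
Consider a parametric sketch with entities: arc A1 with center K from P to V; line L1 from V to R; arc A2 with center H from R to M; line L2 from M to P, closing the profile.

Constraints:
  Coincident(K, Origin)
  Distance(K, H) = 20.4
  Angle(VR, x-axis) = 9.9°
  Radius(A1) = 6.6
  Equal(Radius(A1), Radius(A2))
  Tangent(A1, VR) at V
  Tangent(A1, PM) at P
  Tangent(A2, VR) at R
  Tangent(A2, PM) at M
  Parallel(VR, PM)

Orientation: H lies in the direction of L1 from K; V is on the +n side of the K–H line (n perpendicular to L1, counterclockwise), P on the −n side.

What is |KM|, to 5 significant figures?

21.441

Tangency of A1 to both parallel lines with radius 6.6 puts V and P at K ± 6.6·n: V = (-1.1347, 6.5017), P = (1.1347, -6.5017). Equal radii place R and M the same way about H: R = H + 6.6·n = (18.961, 10.009), M = H − 6.6·n = (21.231, -2.9944). Then |KM| = |M − K| = 21.441.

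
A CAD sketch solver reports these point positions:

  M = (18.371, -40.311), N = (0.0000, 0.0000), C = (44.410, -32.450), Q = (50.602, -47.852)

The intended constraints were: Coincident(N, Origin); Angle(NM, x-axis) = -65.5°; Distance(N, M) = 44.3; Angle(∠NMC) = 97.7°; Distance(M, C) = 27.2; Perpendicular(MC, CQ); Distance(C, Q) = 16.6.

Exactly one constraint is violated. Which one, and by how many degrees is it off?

Perpendicular(MC, CQ) — off by 5.10°.

N = (0.00, 0.00) ✓; NM at -65.50° ✓; |NM| = 44.30 ✓; ∠NMC = 97.70° ✓; |MC| = 27.20 ✓; ∠(MC, CQ) = 84.90° ✗; |CQ| = 16.60 ✓.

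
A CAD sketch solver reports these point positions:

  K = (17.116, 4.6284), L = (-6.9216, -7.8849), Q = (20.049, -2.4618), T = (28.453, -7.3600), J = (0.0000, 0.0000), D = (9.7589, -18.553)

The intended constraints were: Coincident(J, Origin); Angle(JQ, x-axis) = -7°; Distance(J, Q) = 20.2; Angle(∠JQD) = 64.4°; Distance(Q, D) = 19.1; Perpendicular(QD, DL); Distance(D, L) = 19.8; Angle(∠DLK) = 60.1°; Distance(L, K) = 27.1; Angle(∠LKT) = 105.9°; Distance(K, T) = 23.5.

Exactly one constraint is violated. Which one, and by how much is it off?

Distance(K, T) = 23.5 — off by 7.00.

J = (0.00, 0.00) ✓; JQ at -7.000° ✓; |JQ| = 20.20 ✓; ∠JQD = 64.40° ✓; |QD| = 19.10 ✓; ∠(QD, DL) = 90.00° ✓; |DL| = 19.80 ✓; ∠DLK = 60.10° ✓; |LK| = 27.10 ✓; ∠LKT = 105.9° ✓; |KT| = 16.50 ✗.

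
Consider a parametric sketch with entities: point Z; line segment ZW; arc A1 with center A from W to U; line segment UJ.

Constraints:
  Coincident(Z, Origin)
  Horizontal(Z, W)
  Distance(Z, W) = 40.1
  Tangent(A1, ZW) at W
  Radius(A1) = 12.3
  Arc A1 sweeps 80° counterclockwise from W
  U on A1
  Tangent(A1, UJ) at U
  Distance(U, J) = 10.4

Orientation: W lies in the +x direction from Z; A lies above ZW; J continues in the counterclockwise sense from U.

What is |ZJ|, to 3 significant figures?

57.7

Z is at the origin; ZW is horizontal with |ZW| = 40.1 and W on the +x side, so W = (40.1, 0.00). A1 meets ZW tangentially, so AW is at right angles to ZW, so A = W + (0, 12.3) = (40.1, 12.3). On A1, W sits at bearing -90° from A; an 80° counterclockwise sweep puts U at bearing -10°, so U = A + 12.3·(cos -10°, sin -10°) = (52.2, 10.2). A1 meets UJ tangentially, so AU is at right angles to UJ, so UJ runs along (−sin -10°, cos -10°); with |UJ| = 10.4, J = (54.0, 20.4). Then |ZJ| = |J − Z| = 57.7.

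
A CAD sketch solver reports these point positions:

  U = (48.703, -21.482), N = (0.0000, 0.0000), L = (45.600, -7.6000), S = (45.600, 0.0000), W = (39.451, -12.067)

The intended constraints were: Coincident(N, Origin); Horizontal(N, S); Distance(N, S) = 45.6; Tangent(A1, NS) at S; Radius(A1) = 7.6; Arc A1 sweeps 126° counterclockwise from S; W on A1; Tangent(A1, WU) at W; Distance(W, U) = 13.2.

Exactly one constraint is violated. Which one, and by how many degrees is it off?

Tangent(A1, WU) at W — off by 8.50°.

N = (0.00, 0.00) ✓; N.y = 0.00, S.y = 0.00 ✓; |NS| = 45.60 ✓; ∠(LS, SN) = 90.00° ✓; |LS| = 7.600 ✓; bearing(L→W) − bearing(L→S) = 126.0° ✓; |LW| = 7.600 ✓; ∠(LW, WU) = 81.50° ✗; |WU| = 13.20 ✓.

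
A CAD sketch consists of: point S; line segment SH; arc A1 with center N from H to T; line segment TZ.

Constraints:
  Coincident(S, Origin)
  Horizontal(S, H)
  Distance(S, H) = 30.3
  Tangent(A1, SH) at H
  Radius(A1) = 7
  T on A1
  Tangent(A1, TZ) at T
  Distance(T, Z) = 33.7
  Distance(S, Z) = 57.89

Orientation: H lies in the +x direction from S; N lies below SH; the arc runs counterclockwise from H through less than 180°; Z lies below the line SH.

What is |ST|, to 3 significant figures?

26.7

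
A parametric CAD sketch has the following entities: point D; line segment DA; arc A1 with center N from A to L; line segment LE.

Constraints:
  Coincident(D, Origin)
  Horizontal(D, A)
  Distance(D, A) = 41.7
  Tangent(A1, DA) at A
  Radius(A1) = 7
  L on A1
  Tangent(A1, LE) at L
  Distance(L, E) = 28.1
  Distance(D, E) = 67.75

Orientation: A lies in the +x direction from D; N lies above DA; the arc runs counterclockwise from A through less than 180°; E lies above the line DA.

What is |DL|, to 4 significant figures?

47.90

Checks: |NL| = 7.000 ✓; ∠(NL, LE) = 90.00° ✓; |LE| = 28.10 ✓; |DE| = 67.75 ✓.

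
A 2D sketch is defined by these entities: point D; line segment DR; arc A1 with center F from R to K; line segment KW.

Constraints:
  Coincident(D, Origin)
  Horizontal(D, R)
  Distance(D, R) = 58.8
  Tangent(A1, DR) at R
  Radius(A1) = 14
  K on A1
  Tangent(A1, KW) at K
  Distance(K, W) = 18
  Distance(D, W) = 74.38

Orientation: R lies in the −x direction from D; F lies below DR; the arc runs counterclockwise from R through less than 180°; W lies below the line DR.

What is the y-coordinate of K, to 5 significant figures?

-19.184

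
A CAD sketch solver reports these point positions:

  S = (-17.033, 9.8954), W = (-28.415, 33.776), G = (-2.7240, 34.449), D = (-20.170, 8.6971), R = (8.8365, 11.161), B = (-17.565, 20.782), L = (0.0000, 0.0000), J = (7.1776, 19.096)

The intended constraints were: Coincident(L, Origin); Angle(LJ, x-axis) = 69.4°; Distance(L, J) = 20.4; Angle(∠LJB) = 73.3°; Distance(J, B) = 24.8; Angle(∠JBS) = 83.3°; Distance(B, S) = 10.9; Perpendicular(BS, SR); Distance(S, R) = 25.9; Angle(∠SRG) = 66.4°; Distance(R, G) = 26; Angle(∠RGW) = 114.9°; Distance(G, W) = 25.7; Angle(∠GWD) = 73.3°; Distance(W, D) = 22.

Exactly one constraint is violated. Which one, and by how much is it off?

Distance(W, D) = 22 — off by 4.40.

L = (0.00, 0.00) ✓; LJ at 69.40° ✓; |LJ| = 20.40 ✓; ∠LJB = 73.30° ✓; |JB| = 24.80 ✓; ∠JBS = 83.30° ✓; |BS| = 10.90 ✓; ∠(BS, SR) = 90.00° ✓; |SR| = 25.90 ✓; ∠SRG = 66.40° ✓; |RG| = 26.00 ✓; ∠RGW = 114.9° ✓; |GW| = 25.70 ✓; ∠GWD = 73.30° ✓; |WD| = 26.40 ✗.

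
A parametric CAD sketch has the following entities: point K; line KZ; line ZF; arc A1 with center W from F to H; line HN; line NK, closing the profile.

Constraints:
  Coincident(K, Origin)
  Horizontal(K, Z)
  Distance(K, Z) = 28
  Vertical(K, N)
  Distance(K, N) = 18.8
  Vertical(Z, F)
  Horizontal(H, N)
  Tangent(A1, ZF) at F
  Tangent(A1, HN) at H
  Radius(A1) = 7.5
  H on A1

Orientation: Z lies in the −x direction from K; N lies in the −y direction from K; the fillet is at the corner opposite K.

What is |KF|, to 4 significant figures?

30.19

The virtual corner opposite K is at (-28.00, -18.80). Since A1 is tangent to ZF there, WF ⟂ ZF and since A1 is tangent to HN there, WH ⟂ HN, with radius 7.5, so the center W sits 7.5 in from both sides at W = (-20.50, -11.30). That places the tangent points at F = (-28.00, -11.30) on ZF and H = (-20.50, -18.80) on HN. Then |KF| = |F − K| = 30.19.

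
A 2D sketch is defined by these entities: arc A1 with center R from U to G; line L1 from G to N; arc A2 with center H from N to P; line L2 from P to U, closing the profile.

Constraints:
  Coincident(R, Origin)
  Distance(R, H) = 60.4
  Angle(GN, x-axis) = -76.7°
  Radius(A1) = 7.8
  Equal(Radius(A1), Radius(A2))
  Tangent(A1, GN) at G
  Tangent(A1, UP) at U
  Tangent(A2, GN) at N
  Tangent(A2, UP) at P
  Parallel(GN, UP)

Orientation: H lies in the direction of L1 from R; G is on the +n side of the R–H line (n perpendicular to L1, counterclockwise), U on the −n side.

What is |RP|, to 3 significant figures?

60.9

Tangency of A1 to both parallel lines with radius 7.8 puts G and U at R ± 7.8·n: G = (7.59, 1.79), U = (-7.59, -1.79). Equal radii place N and P the same way about H: N = H + 7.8·n = (21.5, -57.0), P = H − 7.8·n = (6.30, -60.6). Then |RP| = |P − R| = 60.9.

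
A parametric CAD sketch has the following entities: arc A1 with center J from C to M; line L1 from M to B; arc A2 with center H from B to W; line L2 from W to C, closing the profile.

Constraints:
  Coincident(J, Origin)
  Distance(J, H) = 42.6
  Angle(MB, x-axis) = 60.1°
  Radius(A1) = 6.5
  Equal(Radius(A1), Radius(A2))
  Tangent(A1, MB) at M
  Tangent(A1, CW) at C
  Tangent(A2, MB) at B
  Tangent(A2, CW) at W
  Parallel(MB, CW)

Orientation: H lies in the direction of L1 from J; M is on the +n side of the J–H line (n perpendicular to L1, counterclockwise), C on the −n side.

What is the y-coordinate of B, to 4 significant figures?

40.17

The slot axis is L1's direction at 60.1°, so u = (cos 60.1°, sin 60.1°) = (0.4985, 0.8669) and n = (−sin 60.1°, cos 60.1°) = (-0.8669, 0.4985). J is at the origin and H lies 42.6 along u from J, so H = 42.6·u = (21.24, 36.93). Tangency of A1 to both parallel lines with radius 6.5 puts M and C at J ± 6.5·n: M = (-5.635, 3.240), C = (5.635, -3.240). Equal radii place B and W the same way about H: B = H + 6.5·n = (15.60, 40.17), W = H − 6.5·n = (26.87, 33.69). So B.y = 40.17.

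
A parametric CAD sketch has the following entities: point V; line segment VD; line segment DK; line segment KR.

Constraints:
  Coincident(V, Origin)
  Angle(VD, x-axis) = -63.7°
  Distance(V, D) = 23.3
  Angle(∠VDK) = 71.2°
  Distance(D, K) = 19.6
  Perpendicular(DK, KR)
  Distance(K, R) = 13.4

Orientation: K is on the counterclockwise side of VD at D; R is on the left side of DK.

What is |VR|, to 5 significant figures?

14.871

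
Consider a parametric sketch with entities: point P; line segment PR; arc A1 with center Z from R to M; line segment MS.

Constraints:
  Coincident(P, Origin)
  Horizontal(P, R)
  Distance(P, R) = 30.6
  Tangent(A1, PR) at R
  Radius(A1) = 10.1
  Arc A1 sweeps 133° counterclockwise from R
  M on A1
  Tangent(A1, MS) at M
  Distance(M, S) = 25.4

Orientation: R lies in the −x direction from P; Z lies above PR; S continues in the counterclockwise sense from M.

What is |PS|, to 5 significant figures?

53.926

P is at the origin; PR is horizontal with |PR| = 30.6 and R on the −x side, so R = (-30.600, 0.0000). Tangency of A1 to PR means the radius ZR is perpendicular to PR, so Z = R + (0, 10.1) = (-30.600, 10.100). On A1, R sits at bearing -90° from Z; a 133° counterclockwise sweep puts M at bearing 43°, so M = Z + 10.1·(cos 43°, sin 43°) = (-23.213, 16.988). Since A1 is tangent to MS there, ZM ⟂ MS, so MS runs along (−sin 43°, cos 43°); with |MS| = 25.4, S = (-40.536, 35.565). Then |PS| = |S − P| = 53.926.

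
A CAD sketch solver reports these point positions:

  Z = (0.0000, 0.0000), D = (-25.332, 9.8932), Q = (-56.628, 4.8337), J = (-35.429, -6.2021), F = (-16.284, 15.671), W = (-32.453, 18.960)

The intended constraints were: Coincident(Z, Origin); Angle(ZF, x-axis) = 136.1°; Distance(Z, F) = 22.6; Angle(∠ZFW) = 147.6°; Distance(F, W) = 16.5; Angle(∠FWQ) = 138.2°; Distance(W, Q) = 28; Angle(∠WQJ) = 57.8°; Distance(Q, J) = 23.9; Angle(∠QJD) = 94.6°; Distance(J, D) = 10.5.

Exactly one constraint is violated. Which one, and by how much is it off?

Distance(J, D) = 10.5 — off by 8.50.

Z = (0.00, 0.00) ✓; ZF at 136.1° ✓; |ZF| = 22.60 ✓; ∠ZFW = 147.6° ✓; |FW| = 16.50 ✓; ∠FWQ = 138.2° ✓; |WQ| = 28.00 ✓; ∠WQJ = 57.80° ✓; |QJ| = 23.90 ✓; ∠QJD = 94.60° ✓; |JD| = 19.00 ✗.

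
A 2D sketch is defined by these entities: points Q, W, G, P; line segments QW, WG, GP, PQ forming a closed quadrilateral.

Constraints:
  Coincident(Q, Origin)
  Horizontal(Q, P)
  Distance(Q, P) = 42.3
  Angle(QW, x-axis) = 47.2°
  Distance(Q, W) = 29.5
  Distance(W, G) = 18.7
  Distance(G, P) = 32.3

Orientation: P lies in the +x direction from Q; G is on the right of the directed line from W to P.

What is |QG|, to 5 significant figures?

11.873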